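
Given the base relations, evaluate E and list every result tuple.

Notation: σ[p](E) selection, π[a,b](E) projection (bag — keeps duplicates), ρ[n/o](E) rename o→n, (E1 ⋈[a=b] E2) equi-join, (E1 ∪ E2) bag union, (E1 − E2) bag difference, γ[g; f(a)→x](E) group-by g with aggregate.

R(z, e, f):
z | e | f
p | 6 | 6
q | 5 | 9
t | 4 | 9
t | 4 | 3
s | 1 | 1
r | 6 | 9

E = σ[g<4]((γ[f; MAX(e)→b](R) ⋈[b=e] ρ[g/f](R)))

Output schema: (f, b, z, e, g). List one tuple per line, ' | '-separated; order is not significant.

Row counts bottom-up:
  R → 6
  γ[f; MAX(e)→b](R) → 4
  R → 6
  ρ[g/f](R) → 6
  (γ[f; MAX(e)→b](R) ⋈[b=e] ρ[g/f](R)) → 7
  σ[g<4]((γ[f; MAX(e)→b](R) ⋈[b=e] ρ[g/f](R))) → 2

== RESULT ==
f | b | z | e | g
1 | 1 | s | 1 | 1
3 | 4 | t | 4 | 3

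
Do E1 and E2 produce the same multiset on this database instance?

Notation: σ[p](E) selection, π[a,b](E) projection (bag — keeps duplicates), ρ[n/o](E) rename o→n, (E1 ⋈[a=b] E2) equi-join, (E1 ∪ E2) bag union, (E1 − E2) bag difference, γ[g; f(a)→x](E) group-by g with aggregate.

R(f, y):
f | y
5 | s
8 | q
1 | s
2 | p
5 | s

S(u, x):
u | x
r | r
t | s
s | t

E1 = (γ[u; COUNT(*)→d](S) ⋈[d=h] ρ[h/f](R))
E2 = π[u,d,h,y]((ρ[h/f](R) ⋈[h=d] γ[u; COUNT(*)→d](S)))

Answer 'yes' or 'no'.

E1 subexpression sizes:
  S → 3
  γ[u; COUNT(*)→d](S) → 3
  R → 5
  ρ[h/f](R) → 5
  (γ[u; COUNT(*)→d](S) ⋈[d=h] ρ[h/f](R)) → 3
E2 subexpression sizes:
  R → 5
  ρ[h/f](R) → 5
  S → 3
  γ[u; COUNT(*)→d](S) → 3
  (ρ[h/f](R) ⋈[h=d] γ[u; COUNT(*)→d](S)) → 3
  π[u,d,h,y]((ρ[h/f](R) ⋈[h=d] γ[u; COUNT(*)→d](S))) → 3

E1 and E2 produce the same multiset:
u | d | h | y
r | 1 | 1 | s
s | 1 | 1 | s
t | 1 | 1 | s

yes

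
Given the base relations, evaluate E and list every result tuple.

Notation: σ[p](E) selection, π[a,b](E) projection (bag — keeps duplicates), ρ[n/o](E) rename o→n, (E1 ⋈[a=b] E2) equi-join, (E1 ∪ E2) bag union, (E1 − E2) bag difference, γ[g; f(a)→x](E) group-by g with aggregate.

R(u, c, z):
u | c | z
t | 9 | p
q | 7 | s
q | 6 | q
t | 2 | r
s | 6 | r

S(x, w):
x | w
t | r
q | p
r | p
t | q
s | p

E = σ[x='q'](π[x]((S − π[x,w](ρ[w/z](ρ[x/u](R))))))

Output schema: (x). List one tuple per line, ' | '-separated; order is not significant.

Subexpression sizes:
  S → 5
  R → 5
  ρ[x/u](R) → 5
  ρ[w/z](ρ[x/u](R)) → 5
  π[x,w](ρ[w/z](ρ[x/u](R))) → 5
  (S − π[x,w](ρ[w/z](ρ[x/u](R)))) → 4
  π[x]((S − π[x,w](ρ[w/z](ρ[x/u](R))))) → 4
  σ[x='q'](π[x]((S − π[x,w](ρ[w/z](ρ[x/u](R)))))) → 1

== RESULT ==
x
q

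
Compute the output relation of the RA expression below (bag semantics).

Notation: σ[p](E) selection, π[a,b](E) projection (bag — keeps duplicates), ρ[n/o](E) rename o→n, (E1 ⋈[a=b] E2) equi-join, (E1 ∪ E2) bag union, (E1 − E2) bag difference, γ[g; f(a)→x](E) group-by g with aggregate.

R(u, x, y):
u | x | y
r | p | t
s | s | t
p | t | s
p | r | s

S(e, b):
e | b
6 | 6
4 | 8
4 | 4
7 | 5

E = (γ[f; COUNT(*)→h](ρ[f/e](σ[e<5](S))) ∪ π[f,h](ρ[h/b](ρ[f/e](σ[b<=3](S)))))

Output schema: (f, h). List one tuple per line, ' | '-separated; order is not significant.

Stepwise |·|:
  S → 4
  σ[e<5](S) → 2
  ρ[f/e](σ[e<5](S)) → 2
  γ[f; COUNT(*)→h](ρ[f/e](σ[e<5](S))) → 1
  S → 4
  σ[b<=3](S) → 0
  ρ[f/e](σ[b<=3](S)) → 0
  ρ[h/b](ρ[f/e](σ[b<=3](S))) → 0
  π[f,h](ρ[h/b](ρ[f/e](σ[b<=3](S)))) → 0
  (γ[f; COUNT(*)→h](ρ[f/e](σ[e<5](S))) ∪ π[f,h](ρ[h/b](ρ[f/e](σ[b<=3](S))))) → 1

== RESULT ==
f | h
4 | 2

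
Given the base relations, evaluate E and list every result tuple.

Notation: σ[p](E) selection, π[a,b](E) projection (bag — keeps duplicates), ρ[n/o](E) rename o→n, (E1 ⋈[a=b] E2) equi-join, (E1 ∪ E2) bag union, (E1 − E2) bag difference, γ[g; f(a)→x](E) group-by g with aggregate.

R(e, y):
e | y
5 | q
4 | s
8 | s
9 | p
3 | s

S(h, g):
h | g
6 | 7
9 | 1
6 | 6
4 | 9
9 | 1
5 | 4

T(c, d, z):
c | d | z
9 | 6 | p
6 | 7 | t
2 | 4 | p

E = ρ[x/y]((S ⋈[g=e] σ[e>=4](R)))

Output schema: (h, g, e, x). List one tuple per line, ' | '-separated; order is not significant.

Row counts bottom-up:
  S → 6
  R → 5
  σ[e>=4](R) → 4
  (S ⋈[g=e] σ[e>=4](R)) → 2
  ρ[x/y]((S ⋈[g=e] σ[e>=4](R))) → 2

== RESULT ==
h | g | e | x
4 | 9 | 9 | p
5 | 4 | 4 | s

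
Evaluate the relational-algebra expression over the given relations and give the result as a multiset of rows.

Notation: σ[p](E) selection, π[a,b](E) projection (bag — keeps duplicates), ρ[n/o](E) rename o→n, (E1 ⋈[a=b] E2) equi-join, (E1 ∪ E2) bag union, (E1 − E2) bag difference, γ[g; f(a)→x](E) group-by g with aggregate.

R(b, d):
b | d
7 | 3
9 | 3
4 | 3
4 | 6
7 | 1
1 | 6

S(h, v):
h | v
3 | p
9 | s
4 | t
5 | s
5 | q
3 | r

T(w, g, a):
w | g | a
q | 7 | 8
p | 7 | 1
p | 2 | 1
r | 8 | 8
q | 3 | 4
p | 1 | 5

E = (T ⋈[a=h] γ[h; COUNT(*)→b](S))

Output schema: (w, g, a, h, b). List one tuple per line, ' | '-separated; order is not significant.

Per-node cardinality:
  T → 6
  S → 6
  γ[h; COUNT(*)→b](S) → 4
  (T ⋈[a=h] γ[h; COUNT(*)→b](S)) → 2

== RESULT ==
w | g | a | h | b
p | 1 | 5 | 5 | 2
q | 3 | 4 | 4 | 1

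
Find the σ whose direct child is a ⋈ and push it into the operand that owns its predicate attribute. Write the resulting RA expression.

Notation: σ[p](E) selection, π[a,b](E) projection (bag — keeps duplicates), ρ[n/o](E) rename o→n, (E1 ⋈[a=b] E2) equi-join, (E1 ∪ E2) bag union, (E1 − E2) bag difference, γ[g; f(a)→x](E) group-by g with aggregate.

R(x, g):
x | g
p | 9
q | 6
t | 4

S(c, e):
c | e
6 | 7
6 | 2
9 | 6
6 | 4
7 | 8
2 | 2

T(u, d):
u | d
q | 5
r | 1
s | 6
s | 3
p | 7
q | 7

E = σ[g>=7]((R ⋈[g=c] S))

σ filters on g, owned by the left side.
E' = (σ[g>=7](R) ⋈[g=c] S)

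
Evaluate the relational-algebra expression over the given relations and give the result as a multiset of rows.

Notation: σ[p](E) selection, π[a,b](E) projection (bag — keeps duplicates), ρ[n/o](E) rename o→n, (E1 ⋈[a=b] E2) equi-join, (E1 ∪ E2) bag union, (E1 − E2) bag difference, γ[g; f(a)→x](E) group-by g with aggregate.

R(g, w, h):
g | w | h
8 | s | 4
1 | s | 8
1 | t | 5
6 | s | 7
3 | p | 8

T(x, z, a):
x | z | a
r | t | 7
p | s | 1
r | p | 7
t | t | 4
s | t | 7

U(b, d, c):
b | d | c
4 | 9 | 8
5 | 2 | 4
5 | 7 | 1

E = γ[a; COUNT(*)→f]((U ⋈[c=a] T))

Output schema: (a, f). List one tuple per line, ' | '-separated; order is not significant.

Stepwise |·|:
  U → 3
  T → 5
  (U ⋈[c=a] T) → 2
  γ[a; COUNT(*)→f]((U ⋈[c=a] T)) → 2

== RESULT ==
a | f
1 | 1
4 | 1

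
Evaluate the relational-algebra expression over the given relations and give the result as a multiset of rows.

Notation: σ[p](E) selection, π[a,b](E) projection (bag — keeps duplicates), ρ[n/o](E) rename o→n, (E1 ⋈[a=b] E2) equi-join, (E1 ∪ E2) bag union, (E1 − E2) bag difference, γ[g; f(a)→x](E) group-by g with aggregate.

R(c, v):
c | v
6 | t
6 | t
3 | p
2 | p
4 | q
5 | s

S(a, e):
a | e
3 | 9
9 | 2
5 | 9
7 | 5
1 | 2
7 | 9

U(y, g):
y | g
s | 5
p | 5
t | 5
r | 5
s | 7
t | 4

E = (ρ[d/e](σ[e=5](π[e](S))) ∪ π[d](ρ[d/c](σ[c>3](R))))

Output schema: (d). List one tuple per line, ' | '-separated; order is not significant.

Subexpression sizes:
  S → 6
  π[e](S) → 6
  σ[e=5](π[e](S)) → 1
  ρ[d/e](σ[e=5](π[e](S))) → 1
  R → 6
  σ[c>3](R) → 4
  ρ[d/c](σ[c>3](R)) → 4
  π[d](ρ[d/c](σ[c>3](R))) → 4
  (ρ[d/e](σ[e=5](π[e](S))) ∪ π[d](ρ[d/c](σ[c>3](R)))) → 5

== RESULT ==
d
4
5
5
6
6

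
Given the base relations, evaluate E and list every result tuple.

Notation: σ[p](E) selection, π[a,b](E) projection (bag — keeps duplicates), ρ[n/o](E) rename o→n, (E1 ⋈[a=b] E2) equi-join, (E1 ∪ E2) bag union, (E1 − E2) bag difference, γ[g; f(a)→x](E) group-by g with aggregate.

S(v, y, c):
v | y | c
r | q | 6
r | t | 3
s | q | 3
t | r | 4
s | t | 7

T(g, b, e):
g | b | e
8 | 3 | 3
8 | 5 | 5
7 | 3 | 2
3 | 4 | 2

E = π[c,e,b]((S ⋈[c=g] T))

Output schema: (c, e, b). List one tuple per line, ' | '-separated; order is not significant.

Stepwise |·|:
  S → 5
  T → 4
  (S ⋈[c=g] T) → 3
  π[c,e,b]((S ⋈[c=g] T)) → 3

== RESULT ==
c | e | b
3 | 2 | 4
3 | 2 | 4
7 | 2 | 3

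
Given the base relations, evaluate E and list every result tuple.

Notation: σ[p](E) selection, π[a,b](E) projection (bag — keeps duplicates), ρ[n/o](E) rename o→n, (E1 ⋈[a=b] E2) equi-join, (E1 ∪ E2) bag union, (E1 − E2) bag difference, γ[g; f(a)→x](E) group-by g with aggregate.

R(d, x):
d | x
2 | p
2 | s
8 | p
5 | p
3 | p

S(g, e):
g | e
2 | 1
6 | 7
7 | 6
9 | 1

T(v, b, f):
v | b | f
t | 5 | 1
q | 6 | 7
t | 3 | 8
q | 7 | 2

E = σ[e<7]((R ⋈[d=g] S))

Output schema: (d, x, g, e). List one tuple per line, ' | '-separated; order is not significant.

Stepwise |·|:
  R → 5
  S → 4
  (R ⋈[d=g] S) → 2
  σ[e<7]((R ⋈[d=g] S)) → 2

== RESULT ==
d | x | g | e
2 | p | 2 | 1
2 | s | 2 | 1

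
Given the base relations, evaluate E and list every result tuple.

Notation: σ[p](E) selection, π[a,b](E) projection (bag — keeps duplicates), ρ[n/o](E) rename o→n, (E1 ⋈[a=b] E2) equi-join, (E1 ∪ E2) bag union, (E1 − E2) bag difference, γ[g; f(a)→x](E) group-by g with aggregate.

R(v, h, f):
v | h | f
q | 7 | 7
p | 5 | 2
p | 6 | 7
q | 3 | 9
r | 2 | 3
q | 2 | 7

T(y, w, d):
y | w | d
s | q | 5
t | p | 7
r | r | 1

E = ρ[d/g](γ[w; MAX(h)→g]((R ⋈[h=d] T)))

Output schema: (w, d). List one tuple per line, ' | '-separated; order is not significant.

Row counts bottom-up:
  R → 6
  T → 3
  (R ⋈[h=d] T) → 2
  γ[w; MAX(h)→g]((R ⋈[h=d] T)) → 2
  ρ[d/g](γ[w; MAX(h)→g]((R ⋈[h=d] T))) → 2

== RESULT ==
w | d
p | 7
q | 5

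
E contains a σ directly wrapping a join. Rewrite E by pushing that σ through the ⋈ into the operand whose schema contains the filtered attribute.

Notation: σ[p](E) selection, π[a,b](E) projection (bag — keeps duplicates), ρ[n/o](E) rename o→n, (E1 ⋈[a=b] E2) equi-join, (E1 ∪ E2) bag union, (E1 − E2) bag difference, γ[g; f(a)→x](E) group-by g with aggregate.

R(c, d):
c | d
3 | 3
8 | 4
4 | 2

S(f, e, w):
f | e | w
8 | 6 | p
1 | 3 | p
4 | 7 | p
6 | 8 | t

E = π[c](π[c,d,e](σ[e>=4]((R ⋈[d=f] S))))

σ filters on e, owned by the right side.
E' = π[c](π[c,d,e]((R ⋈[d=f] σ[e>=4](S))))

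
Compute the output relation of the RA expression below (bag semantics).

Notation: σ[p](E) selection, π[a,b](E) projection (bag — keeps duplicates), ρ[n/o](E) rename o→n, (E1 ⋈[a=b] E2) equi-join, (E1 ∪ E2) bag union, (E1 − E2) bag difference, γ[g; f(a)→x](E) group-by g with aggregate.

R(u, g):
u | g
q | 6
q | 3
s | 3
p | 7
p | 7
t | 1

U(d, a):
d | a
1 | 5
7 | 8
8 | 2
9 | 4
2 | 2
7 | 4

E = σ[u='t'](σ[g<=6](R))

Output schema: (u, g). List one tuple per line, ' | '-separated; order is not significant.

Stepwise |·|:
  R → 6
  σ[g<=6](R) → 4
  σ[u='t'](σ[g<=6](R)) → 1

== RESULT ==
u | g
t | 1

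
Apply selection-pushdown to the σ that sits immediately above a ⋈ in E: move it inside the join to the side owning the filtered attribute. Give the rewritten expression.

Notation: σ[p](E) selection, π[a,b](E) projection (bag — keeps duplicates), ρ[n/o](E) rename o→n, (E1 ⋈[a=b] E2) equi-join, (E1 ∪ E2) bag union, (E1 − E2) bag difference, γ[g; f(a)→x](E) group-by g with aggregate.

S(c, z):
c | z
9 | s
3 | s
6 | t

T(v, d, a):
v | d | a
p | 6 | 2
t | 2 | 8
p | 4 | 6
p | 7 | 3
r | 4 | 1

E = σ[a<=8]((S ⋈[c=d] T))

σ filters on a, owned by the right side.
E' = (S ⋈[c=d] σ[a<=8](T))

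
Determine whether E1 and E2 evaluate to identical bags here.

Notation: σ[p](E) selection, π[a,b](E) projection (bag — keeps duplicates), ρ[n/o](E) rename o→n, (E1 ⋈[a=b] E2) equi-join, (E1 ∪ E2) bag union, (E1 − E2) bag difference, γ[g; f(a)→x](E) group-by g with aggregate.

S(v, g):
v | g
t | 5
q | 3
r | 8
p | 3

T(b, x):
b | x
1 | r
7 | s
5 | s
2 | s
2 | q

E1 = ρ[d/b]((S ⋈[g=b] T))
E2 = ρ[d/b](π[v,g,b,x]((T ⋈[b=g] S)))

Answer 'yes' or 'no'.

E1 per-node cardinality:
  S → 4
  T → 5
  (S ⋈[g=b] T) → 1
  ρ[d/b]((S ⋈[g=b] T)) → 1
E2 per-node cardinality:
  T → 5
  S → 4
  (T ⋈[b=g] S) → 1
  π[v,g,b,x]((T ⋈[b=g] S)) → 1
  ρ[d/b](π[v,g,b,x]((T ⋈[b=g] S))) → 1

E1 and E2 produce the same multiset:
v | g | d | x
t | 5 | 5 | s

yes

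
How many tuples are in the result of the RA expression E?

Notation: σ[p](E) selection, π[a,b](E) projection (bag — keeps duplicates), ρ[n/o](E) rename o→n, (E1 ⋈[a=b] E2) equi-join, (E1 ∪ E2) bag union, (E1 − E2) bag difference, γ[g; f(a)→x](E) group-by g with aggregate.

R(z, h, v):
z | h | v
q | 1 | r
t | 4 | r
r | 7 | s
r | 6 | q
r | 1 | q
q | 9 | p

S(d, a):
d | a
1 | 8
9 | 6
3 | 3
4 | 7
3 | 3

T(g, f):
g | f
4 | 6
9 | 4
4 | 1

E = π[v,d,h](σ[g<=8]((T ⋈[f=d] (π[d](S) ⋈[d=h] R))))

Subexpression sizes:
  T → 3
  S → 5
  π[d](S) → 5
  R → 6
  (π[d](S) ⋈[d=h] R) → 4
  (T ⋈[f=d] (π[d](S) ⋈[d=h] R)) → 3
  σ[g<=8]((T ⋈[f=d] (π[d](S) ⋈[d=h] R))) → 2
  π[v,d,h](σ[g<=8]((T ⋈[f=d] (π[d](S) ⋈[d=h] R)))) → 2

|E| = 2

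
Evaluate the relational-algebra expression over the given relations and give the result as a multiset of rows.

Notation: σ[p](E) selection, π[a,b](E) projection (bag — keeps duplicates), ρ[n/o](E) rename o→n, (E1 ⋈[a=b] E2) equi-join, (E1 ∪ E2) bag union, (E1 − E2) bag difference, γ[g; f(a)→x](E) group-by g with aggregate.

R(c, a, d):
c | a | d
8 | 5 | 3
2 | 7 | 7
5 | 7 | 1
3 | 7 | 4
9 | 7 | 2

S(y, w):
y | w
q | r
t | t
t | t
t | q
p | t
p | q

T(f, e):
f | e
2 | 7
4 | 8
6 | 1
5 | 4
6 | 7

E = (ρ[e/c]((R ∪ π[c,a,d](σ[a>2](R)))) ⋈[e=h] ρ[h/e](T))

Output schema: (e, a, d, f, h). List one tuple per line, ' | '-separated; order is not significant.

Per-node cardinality:
  R → 5
  R → 5
  σ[a>2](R) → 5
  π[c,a,d](σ[a>2](R)) → 5
  (R ∪ π[c,a,d](σ[a>2](R))) → 10
  ρ[e/c]((R ∪ π[c,a,d](σ[a>2](R)))) → 10
  T → 5
  ρ[h/e](T) → 5
  (ρ[e/c]((R ∪ π[c,a,d](σ[a>2](R)))) ⋈[e=h] ρ[h/e](T)) → 2

== RESULT ==
e | a | d | f | h
8 | 5 | 3 | 4 | 8
8 | 5 | 3 | 4 | 8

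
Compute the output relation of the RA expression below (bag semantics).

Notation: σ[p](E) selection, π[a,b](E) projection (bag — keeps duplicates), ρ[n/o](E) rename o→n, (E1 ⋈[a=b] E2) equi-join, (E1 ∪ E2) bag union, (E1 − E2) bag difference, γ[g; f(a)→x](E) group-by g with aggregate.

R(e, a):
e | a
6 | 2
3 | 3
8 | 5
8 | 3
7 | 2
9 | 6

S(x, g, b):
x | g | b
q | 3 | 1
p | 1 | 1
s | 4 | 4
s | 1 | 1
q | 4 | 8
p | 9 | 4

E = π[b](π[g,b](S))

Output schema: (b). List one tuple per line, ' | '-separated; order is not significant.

Per-node cardinality:
  S → 6
  π[g,b](S) → 6
  π[b](π[g,b](S)) → 6

== RESULT ==
b
1
1
1
4
4
8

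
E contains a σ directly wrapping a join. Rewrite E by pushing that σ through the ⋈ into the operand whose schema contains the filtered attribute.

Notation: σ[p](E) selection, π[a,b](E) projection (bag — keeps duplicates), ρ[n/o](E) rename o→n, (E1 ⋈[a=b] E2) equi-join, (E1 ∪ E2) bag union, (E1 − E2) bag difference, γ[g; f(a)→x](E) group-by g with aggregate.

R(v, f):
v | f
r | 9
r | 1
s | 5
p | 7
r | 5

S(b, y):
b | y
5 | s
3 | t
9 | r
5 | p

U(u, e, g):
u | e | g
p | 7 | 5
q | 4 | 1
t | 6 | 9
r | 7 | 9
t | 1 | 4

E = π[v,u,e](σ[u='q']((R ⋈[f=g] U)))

σ filters on u, owned by the right side.
E' = π[v,u,e]((R ⋈[f=g] σ[u='q'](U)))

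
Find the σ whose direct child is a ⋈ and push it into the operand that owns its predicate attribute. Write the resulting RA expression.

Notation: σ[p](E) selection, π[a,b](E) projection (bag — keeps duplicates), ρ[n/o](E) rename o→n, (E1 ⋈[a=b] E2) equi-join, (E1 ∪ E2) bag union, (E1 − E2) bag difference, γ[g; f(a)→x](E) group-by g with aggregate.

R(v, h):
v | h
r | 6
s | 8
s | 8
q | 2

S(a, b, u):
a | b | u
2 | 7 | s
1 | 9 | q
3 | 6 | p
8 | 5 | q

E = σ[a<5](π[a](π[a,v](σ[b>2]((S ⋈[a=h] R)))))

σ filters on b, owned by the left side.
E' = σ[a<5](π[a](π[a,v]((σ[b>2](S) ⋈[a=h] R))))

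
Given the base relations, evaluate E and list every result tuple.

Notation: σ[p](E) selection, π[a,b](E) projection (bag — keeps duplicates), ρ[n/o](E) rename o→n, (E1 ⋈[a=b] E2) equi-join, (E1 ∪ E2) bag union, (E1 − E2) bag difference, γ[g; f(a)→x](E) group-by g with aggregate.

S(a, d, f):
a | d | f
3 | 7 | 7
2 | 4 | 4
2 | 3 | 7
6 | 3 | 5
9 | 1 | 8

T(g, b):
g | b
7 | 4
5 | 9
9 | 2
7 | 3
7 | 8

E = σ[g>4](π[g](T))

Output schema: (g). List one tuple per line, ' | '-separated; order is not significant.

Subexpression sizes:
  T → 5
  π[g](T) → 5
  σ[g>4](π[g](T)) → 5

== RESULT ==
g
5
7
7
7
9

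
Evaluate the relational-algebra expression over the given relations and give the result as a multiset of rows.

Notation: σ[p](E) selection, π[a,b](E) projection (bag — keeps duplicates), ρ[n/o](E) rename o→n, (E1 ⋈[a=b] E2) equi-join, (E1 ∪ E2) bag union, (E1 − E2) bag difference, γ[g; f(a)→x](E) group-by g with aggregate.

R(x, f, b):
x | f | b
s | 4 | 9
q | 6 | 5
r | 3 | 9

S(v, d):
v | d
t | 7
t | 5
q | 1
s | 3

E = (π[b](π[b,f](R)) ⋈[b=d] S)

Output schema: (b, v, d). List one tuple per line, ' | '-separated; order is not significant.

Subexpression sizes:
  R → 3
  π[b,f](R) → 3
  π[b](π[b,f](R)) → 3
  S → 4
  (π[b](π[b,f](R)) ⋈[b=d] S) → 1

== RESULT ==
b | v | d
5 | t | 5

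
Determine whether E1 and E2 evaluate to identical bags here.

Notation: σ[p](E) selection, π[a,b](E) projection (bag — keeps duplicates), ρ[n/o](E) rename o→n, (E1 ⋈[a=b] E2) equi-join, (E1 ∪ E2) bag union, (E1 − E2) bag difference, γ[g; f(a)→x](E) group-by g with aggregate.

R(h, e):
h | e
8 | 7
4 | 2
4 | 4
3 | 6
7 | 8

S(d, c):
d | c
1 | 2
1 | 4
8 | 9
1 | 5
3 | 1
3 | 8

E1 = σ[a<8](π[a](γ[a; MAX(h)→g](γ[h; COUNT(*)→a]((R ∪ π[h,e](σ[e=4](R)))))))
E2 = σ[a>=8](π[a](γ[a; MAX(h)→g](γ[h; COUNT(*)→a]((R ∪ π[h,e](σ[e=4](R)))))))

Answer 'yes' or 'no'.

E1 per-node cardinality:
  R → 5
  R → 5
  σ[e=4](R) → 1
  π[h,e](σ[e=4](R)) → 1
  (R ∪ π[h,e](σ[e=4](R))) → 6
  γ[h; COUNT(*)→a]((R ∪ π[h,e](σ[e=4](R)))) → 4
  γ[a; MAX(h)→g](γ[h; COUNT(*)→a]((R ∪ π[h,e](σ[e=4](R))))) → 2
  π[a](γ[a; MAX(h)→g](γ[h; COUNT(*)→a]((R ∪ π[h,e](σ[e=4](R)))))) → 2
  σ[a<8](π[a](γ[a; MAX(h)→g](γ[h; COUNT(*)→a]((R ∪ π[h,e](σ[e=4](R))))))) → 2
E2 per-node cardinality:
  R → 5
  R → 5
  σ[e=4](R) → 1
  π[h,e](σ[e=4](R)) → 1
  (R ∪ π[h,e](σ[e=4](R))) → 6
  γ[h; COUNT(*)→a]((R ∪ π[h,e](σ[e=4](R)))) → 4
  γ[a; MAX(h)→g](γ[h; COUNT(*)→a]((R ∪ π[h,e](σ[e=4](R))))) → 2
  π[a](γ[a; MAX(h)→g](γ[h; COUNT(*)→a]((R ∪ π[h,e](σ[e=4](R)))))) → 2
  σ[a>=8](π[a](γ[a; MAX(h)→g](γ[h; COUNT(*)→a]((R ∪ π[h,e](σ[e=4](R))))))) → 0

E1 result:
a
1
3
E2 result:
a
(0 rows)
Witness: (1,) appears 1× in E1 but 0× in E2.

no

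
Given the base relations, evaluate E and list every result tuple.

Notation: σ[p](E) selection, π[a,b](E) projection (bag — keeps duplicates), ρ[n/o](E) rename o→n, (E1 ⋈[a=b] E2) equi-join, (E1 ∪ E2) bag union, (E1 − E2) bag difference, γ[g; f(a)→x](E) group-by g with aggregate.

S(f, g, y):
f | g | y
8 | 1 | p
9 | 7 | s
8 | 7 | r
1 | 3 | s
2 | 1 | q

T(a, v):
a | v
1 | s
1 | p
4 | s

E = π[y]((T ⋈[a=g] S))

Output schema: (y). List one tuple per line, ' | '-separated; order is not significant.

Row counts bottom-up:
  T → 3
  S → 5
  (T ⋈[a=g] S) → 4
  π[y]((T ⋈[a=g] S)) → 4

== RESULT ==
y
p
p
q
q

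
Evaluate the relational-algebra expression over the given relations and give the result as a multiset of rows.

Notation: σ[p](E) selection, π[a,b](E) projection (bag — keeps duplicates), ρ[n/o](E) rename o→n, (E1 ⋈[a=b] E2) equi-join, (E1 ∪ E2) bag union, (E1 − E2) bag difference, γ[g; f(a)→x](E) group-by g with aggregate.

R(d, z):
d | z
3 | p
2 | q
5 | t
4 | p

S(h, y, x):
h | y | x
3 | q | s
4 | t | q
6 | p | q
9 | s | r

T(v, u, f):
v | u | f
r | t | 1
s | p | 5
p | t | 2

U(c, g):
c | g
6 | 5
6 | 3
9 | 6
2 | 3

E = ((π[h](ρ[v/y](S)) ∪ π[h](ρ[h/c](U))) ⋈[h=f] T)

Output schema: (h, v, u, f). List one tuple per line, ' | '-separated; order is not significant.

Row counts bottom-up:
  S → 4
  ρ[v/y](S) → 4
  π[h](ρ[v/y](S)) → 4
  U → 4
  ρ[h/c](U) → 4
  π[h](ρ[h/c](U)) → 4
  (π[h](ρ[v/y](S)) ∪ π[h](ρ[h/c](U))) → 8
  T → 3
  ((π[h](ρ[v/y](S)) ∪ π[h](ρ[h/c](U))) ⋈[h=f] T) → 1

== RESULT ==
h | v | u | f
2 | p | t | 2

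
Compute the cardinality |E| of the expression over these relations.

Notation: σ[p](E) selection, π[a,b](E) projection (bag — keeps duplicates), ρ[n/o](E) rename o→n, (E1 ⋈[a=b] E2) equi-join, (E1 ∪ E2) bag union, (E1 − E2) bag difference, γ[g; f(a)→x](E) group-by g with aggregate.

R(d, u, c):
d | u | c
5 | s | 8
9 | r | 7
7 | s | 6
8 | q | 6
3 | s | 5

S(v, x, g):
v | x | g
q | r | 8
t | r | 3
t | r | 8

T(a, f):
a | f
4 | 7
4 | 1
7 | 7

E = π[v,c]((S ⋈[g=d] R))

Subexpression sizes:
  S → 3
  R → 5
  (S ⋈[g=d] R) → 3
  π[v,c]((S ⋈[g=d] R)) → 3

|E| = 3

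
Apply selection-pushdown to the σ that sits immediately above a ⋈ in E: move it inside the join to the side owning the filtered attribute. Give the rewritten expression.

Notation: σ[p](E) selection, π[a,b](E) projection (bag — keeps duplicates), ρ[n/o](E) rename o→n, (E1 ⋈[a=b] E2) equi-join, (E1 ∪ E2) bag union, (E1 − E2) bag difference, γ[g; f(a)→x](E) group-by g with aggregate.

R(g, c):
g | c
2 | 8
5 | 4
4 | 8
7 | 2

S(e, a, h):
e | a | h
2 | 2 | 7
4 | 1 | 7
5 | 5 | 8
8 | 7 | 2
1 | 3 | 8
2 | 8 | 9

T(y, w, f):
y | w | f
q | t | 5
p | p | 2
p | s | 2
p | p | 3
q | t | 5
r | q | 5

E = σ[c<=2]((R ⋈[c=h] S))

σ filters on c, owned by the left side.
E' = (σ[c<=2](R) ⋈[c=h] S)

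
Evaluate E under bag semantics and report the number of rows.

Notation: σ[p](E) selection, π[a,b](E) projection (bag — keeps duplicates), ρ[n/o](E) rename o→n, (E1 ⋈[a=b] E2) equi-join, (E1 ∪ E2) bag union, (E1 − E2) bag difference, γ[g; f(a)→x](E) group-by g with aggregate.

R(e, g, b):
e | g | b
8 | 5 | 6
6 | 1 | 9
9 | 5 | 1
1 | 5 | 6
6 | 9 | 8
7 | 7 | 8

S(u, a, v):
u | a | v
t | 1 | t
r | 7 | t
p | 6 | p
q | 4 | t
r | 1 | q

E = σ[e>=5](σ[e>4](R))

Stepwise |·|:
  R → 6
  σ[e>4](R) → 5
  σ[e>=5](σ[e>4](R)) → 5

|E| = 5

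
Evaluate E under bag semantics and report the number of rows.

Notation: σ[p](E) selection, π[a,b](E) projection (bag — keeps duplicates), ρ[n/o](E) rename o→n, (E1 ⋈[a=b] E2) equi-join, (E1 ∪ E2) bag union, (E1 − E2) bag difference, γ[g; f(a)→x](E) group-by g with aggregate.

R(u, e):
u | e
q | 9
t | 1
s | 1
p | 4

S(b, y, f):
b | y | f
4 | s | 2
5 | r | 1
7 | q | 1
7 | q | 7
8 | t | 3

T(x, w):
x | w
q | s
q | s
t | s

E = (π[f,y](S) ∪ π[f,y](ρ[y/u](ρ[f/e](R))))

Per-node cardinality:
  S → 5
  π[f,y](S) → 5
  R → 4
  ρ[f/e](R) → 4
  ρ[y/u](ρ[f/e](R)) → 4
  π[f,y](ρ[y/u](ρ[f/e](R))) → 4
  (π[f,y](S) ∪ π[f,y](ρ[y/u](ρ[f/e](R)))) → 9

|E| = 9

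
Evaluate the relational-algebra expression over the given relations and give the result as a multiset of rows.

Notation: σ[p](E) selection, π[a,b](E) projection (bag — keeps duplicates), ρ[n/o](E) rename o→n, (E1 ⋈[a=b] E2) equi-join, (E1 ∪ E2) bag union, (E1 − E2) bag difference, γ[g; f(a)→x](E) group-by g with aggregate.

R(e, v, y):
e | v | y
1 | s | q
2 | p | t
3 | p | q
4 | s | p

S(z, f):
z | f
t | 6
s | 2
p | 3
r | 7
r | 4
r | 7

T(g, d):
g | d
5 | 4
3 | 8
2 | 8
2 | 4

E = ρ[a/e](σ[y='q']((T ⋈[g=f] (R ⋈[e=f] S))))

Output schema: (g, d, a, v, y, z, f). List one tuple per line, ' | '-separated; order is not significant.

Row counts bottom-up:
  T → 4
  R → 4
  S → 6
  (R ⋈[e=f] S) → 3
  (T ⋈[g=f] (R ⋈[e=f] S)) → 3
  σ[y='q']((T ⋈[g=f] (R ⋈[e=f] S))) → 1
  ρ[a/e](σ[y='q']((T ⋈[g=f] (R ⋈[e=f] S)))) → 1

== RESULT ==
g | d | a | v | y | z | f
3 | 8 | 3 | p | q | p | 3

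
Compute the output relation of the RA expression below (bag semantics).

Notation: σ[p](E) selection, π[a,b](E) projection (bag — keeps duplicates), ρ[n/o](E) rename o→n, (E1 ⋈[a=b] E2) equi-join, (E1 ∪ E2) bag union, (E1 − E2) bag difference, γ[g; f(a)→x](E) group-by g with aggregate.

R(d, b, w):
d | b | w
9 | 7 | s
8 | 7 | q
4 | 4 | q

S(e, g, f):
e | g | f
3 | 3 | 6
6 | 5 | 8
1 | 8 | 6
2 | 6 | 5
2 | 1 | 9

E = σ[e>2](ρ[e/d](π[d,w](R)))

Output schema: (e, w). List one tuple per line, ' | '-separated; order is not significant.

Row counts bottom-up:
  R → 3
  π[d,w](R) → 3
  ρ[e/d](π[d,w](R)) → 3
  σ[e>2](ρ[e/d](π[d,w](R))) → 3

== RESULT ==
e | w
4 | q
8 | q
9 | s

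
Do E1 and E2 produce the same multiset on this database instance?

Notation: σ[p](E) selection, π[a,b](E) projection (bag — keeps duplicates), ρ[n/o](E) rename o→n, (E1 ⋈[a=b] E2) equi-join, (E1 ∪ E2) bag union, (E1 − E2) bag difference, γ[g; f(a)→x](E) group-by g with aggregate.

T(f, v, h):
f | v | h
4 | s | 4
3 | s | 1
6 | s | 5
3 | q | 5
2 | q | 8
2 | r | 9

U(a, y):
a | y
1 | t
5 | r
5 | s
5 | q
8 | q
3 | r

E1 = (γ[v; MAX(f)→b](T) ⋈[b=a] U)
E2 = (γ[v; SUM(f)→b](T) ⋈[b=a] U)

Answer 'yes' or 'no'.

E1 per-node cardinality:
  T → 6
  γ[v; MAX(f)→b](T) → 3
  U → 6
  (γ[v; MAX(f)→b](T) ⋈[b=a] U) → 1
E2 per-node cardinality:
  T → 6
  γ[v; SUM(f)→b](T) → 3
  U → 6
  (γ[v; SUM(f)→b](T) ⋈[b=a] U) → 3

E1 result:
v | b | a | y
q | 3 | 3 | r
E2 result:
v | b | a | y
q | 5 | 5 | q
q | 5 | 5 | r
q | 5 | 5 | s
Witness: ('q', 3, 3, 'r') appears 1× in E1 but 0× in E2.

no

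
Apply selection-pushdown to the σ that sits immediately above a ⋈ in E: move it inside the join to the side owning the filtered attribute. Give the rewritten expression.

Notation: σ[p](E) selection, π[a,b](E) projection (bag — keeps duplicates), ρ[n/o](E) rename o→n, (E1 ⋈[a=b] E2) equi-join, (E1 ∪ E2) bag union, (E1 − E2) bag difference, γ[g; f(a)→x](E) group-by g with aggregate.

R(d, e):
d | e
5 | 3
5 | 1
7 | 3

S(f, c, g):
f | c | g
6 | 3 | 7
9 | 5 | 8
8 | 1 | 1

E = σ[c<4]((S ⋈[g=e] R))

σ filters on c, owned by the left side.
E' = (σ[c<4](S) ⋈[g=e] R)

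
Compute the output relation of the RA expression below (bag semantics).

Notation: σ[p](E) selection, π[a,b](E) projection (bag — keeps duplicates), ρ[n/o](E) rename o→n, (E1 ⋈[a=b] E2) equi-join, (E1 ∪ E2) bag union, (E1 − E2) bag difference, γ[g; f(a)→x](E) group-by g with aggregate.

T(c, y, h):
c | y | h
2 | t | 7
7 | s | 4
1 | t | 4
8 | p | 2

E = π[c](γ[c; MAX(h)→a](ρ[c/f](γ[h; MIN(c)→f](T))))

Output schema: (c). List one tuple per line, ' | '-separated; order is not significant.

Per-node cardinality:
  T → 4
  γ[h; MIN(c)→f](T) → 3
  ρ[c/f](γ[h; MIN(c)→f](T)) → 3
  γ[c; MAX(h)→a](ρ[c/f](γ[h; MIN(c)→f](T))) → 3
  π[c](γ[c; MAX(h)→a](ρ[c/f](γ[h; MIN(c)→f](T)))) → 3

== RESULT ==
c
1
2
8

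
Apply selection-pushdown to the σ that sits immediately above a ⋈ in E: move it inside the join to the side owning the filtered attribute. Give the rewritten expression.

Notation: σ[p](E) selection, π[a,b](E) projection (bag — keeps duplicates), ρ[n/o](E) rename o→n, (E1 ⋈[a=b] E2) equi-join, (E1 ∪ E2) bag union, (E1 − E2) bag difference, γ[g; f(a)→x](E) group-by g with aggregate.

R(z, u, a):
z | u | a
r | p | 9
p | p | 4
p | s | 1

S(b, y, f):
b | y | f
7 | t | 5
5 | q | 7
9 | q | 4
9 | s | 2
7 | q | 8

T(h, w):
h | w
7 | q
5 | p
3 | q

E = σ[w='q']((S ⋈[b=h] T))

σ filters on w, owned by the right side.
E' = (S ⋈[b=h] σ[w='q'](T))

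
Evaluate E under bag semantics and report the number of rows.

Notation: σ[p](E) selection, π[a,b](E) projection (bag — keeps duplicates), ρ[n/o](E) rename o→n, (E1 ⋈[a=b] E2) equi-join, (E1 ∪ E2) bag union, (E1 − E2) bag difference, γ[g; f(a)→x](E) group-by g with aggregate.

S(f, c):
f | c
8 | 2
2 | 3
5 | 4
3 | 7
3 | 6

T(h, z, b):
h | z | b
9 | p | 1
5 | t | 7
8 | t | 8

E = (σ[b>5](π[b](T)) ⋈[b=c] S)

Subexpression sizes:
  T → 3
  π[b](T) → 3
  σ[b>5](π[b](T)) → 2
  S → 5
  (σ[b>5](π[b](T)) ⋈[b=c] S) → 1

|E| = 1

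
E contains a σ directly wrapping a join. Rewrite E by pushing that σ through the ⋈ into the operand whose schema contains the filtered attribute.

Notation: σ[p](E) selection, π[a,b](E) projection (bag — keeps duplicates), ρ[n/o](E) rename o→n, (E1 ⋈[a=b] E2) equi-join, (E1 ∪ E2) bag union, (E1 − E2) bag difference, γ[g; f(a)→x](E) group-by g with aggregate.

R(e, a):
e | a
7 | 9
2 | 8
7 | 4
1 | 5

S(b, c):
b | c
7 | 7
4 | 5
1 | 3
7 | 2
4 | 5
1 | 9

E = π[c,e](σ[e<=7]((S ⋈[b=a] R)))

σ filters on e, owned by the right side.
E' = π[c,e]((S ⋈[b=a] σ[e<=7](R)))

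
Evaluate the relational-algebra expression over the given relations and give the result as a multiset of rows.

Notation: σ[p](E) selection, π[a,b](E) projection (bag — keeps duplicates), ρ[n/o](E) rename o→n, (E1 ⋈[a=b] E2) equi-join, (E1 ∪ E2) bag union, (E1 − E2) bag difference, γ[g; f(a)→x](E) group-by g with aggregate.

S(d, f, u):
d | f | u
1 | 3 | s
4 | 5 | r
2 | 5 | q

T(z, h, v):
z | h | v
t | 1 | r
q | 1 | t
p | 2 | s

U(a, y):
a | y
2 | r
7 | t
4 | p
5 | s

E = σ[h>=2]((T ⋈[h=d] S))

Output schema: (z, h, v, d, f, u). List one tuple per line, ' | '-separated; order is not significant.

Stepwise |·|:
  T → 3
  S → 3
  (T ⋈[h=d] S) → 3
  σ[h>=2]((T ⋈[h=d] S)) → 1

== RESULT ==
z | h | v | d | f | u
p | 2 | s | 2 | 5 | q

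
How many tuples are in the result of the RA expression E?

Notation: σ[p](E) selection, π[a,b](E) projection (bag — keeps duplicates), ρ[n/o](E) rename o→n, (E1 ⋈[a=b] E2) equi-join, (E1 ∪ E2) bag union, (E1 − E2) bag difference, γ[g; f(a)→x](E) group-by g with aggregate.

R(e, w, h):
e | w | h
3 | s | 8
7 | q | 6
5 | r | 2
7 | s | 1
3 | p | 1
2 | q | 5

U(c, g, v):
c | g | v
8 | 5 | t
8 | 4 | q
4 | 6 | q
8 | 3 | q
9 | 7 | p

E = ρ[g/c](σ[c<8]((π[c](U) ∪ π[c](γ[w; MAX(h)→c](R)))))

Stepwise |·|:
  U → 5
  π[c](U) → 5
  R → 6
  γ[w; MAX(h)→c](R) → 4
  π[c](γ[w; MAX(h)→c](R)) → 4
  (π[c](U) ∪ π[c](γ[w; MAX(h)→c](R))) → 9
  σ[c<8]((π[c](U) ∪ π[c](γ[w; MAX(h)→c](R)))) → 4
  ρ[g/c](σ[c<8]((π[c](U) ∪ π[c](γ[w; MAX(h)→c](R))))) → 4

|E| = 4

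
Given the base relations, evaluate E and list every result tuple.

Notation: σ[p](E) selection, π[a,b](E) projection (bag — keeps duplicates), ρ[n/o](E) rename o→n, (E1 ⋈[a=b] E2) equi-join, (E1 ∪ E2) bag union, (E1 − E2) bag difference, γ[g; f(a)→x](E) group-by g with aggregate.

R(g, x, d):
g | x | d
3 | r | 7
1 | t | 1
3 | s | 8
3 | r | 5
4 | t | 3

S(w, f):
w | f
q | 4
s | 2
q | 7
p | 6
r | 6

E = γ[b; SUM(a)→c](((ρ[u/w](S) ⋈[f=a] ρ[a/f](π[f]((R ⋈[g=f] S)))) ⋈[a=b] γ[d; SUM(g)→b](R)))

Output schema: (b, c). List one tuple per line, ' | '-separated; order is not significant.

Stepwise |·|:
  S → 5
  ρ[u/w](S) → 5
  R → 5
  S → 5
  (R ⋈[g=f] S) → 1
  π[f]((R ⋈[g=f] S)) → 1
  ρ[a/f](π[f]((R ⋈[g=f] S))) → 1
  (ρ[u/w](S) ⋈[f=a] ρ[a/f](π[f]((R ⋈[g=f] S)))) → 1
  R → 5
  γ[d; SUM(g)→b](R) → 5
  ((ρ[u/w](S) ⋈[f=a] ρ[a/f](π[f]((R ⋈[g=f] S)))) ⋈[a=b] γ[d; SUM(g)→b](R)) → 1
  γ[b; SUM(a)→c](((ρ[u/w](S) ⋈[f=a] ρ[a/f](π[f]((R ⋈[g=f] S)))) ⋈[a=b] γ[d; SUM(g)→b](R))) → 1

== RESULT ==
b | c
4 | 4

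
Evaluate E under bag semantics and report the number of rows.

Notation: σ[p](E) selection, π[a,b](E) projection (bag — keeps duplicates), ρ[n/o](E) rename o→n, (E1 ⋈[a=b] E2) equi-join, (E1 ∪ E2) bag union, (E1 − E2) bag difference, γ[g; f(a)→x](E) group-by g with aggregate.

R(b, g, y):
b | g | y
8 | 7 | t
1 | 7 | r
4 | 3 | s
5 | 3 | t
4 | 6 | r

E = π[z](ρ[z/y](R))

Subexpression sizes:
  R → 5
  ρ[z/y](R) → 5
  π[z](ρ[z/y](R)) → 5

|E| = 5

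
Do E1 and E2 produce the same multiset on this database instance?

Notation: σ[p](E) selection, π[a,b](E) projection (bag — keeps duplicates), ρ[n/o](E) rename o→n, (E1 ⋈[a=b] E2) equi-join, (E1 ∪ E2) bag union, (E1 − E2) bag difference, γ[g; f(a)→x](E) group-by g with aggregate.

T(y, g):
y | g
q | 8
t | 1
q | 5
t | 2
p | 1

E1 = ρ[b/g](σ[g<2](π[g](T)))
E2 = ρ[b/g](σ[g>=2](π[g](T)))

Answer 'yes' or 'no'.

E1 subexpression sizes:
  T → 5
  π[g](T) → 5
  σ[g<2](π[g](T)) → 2
  ρ[b/g](σ[g<2](π[g](T))) → 2
E2 subexpression sizes:
  T → 5
  π[g](T) → 5
  σ[g>=2](π[g](T)) → 3
  ρ[b/g](σ[g>=2](π[g](T))) → 3

E1 result:
b
1
1
E2 result:
b
2
5
8
Witness: (1,) appears 2× in E1 but 0× in E2.

no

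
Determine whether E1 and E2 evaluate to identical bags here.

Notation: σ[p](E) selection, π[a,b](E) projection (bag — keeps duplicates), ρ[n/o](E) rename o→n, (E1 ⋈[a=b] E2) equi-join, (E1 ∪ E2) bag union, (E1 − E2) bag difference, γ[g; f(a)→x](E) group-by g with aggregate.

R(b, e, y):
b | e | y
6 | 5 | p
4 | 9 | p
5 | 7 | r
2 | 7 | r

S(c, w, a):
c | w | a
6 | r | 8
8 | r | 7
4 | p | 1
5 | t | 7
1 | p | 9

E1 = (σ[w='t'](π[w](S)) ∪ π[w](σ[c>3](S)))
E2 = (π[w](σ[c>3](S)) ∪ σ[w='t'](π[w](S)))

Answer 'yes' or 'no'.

E1 stepwise |·|:
  S → 5
  π[w](S) → 5
  σ[w='t'](π[w](S)) → 1
  S → 5
  σ[c>3](S) → 4
  π[w](σ[c>3](S)) → 4
  (σ[w='t'](π[w](S)) ∪ π[w](σ[c>3](S))) → 5
E2 stepwise |·|:
  S → 5
  σ[c>3](S) → 4
  π[w](σ[c>3](S)) → 4
  S → 5
  π[w](S) → 5
  σ[w='t'](π[w](S)) → 1
  (π[w](σ[c>3](S)) ∪ σ[w='t'](π[w](S))) → 5

E1 and E2 produce the same multiset:
w
p
r
r
t
t

yes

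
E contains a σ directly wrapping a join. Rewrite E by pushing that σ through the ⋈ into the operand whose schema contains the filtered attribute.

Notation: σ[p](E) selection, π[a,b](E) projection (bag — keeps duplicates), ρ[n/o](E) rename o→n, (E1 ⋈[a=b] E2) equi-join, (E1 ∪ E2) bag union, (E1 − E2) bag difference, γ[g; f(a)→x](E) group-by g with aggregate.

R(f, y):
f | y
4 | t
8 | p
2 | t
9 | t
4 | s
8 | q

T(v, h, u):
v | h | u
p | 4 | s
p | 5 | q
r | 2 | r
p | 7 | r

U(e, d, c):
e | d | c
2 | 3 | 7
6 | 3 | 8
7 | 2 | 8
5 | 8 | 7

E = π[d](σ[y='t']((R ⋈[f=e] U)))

σ filters on y, owned by the left side.
E' = π[d]((σ[y='t'](R) ⋈[f=e] U))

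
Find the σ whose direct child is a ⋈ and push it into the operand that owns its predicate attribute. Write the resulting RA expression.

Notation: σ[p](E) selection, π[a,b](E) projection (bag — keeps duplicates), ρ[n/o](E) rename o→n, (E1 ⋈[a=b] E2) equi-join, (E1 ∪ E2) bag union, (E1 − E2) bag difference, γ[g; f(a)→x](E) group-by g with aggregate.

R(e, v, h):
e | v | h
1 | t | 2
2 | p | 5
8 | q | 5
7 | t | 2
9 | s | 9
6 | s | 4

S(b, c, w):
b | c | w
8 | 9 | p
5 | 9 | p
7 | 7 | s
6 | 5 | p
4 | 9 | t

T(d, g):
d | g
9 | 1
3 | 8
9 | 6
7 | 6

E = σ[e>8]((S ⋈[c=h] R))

σ filters on e, owned by the right side.
E' = (S ⋈[c=h] σ[e>8](R))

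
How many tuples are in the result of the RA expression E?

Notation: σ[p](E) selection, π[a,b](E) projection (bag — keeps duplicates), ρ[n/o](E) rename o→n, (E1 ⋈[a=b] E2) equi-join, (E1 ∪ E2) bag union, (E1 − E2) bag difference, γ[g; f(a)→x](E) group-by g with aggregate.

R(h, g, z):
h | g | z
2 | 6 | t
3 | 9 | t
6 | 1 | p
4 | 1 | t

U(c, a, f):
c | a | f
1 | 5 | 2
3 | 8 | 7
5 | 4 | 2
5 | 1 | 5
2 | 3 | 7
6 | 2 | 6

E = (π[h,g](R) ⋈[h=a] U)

Row counts bottom-up:
  R → 4
  π[h,g](R) → 4
  U → 6
  (π[h,g](R) ⋈[h=a] U) → 3

|E| = 3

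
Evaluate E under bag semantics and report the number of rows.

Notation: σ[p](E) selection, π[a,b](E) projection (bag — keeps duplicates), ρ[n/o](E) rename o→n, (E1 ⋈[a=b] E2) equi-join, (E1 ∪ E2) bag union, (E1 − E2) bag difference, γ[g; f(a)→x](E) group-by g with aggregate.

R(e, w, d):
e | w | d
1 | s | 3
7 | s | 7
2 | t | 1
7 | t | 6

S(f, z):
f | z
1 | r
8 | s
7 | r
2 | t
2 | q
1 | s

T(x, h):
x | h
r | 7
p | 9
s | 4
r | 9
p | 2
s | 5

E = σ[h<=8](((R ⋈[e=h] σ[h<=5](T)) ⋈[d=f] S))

Stepwise |·|:
  R → 4
  T → 6
  σ[h<=5](T) → 3
  (R ⋈[e=h] σ[h<=5](T)) → 1
  S → 6
  ((R ⋈[e=h] σ[h<=5](T)) ⋈[d=f] S) → 2
  σ[h<=8](((R ⋈[e=h] σ[h<=5](T)) ⋈[d=f] S)) → 2

|E| = 2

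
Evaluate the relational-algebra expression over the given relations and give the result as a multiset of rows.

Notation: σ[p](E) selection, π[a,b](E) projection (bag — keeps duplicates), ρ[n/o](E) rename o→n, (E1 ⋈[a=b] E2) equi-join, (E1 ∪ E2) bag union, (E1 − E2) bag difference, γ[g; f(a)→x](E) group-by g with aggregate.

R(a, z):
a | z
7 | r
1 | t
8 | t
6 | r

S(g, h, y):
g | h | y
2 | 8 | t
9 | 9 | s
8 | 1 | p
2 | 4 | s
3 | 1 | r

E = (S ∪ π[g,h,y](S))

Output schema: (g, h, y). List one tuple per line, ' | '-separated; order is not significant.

Subexpression sizes:
  S → 5
  S → 5
  π[g,h,y](S) → 5
  (S ∪ π[g,h,y](S)) → 10

== RESULT ==
g | h | y
2 | 4 | s
2 | 4 | s
2 | 8 | t
2 | 8 | t
3 | 1 | r
3 | 1 | r
8 | 1 | p
8 | 1 | p
9 | 9 | s
9 | 9 | s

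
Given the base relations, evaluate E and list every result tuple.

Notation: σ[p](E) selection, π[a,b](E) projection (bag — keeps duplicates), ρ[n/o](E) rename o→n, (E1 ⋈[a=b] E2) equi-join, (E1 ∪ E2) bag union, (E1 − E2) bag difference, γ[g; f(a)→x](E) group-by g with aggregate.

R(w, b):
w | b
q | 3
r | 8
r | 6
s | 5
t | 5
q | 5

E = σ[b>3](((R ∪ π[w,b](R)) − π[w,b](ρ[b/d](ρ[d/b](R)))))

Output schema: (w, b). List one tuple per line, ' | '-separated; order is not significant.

Per-node cardinality:
  R → 6
  R → 6
  π[w,b](R) → 6
  (R ∪ π[w,b](R)) → 12
  R → 6
  ρ[d/b](R) → 6
  ρ[b/d](ρ[d/b](R)) → 6
  π[w,b](ρ[b/d](ρ[d/b](R))) → 6
  ((R ∪ π[w,b](R)) − π[w,b](ρ[b/d](ρ[d/b](R)))) → 6
  σ[b>3](((R ∪ π[w,b](R)) − π[w,b](ρ[b/d](ρ[d/b](R))))) → 5

== RESULT ==
w | b
q | 5
r | 6
r | 8
s | 5
t | 5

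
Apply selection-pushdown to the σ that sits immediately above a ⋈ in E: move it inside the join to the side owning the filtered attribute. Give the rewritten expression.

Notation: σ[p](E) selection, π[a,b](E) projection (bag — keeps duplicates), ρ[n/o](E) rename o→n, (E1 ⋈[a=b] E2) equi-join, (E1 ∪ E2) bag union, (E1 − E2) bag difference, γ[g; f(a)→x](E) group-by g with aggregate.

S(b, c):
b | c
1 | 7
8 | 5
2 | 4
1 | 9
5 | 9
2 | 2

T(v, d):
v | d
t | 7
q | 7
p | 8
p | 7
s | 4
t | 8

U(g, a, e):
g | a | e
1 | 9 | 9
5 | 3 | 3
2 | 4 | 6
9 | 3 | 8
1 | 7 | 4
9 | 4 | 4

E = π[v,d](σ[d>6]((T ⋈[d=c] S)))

σ filters on d, owned by the left side.
E' = π[v,d]((σ[d>6](T) ⋈[d=c] S))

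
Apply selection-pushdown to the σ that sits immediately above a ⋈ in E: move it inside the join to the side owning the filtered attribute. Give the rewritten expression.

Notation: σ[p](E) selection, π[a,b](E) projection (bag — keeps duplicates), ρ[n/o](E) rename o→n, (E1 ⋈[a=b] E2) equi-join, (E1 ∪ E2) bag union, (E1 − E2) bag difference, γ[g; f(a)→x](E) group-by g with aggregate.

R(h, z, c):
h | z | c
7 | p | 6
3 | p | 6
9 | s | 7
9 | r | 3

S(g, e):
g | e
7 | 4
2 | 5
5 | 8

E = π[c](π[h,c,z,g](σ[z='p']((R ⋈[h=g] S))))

σ filters on z, owned by the left side.
E' = π[c](π[h,c,z,g]((σ[z='p'](R) ⋈[h=g] S)))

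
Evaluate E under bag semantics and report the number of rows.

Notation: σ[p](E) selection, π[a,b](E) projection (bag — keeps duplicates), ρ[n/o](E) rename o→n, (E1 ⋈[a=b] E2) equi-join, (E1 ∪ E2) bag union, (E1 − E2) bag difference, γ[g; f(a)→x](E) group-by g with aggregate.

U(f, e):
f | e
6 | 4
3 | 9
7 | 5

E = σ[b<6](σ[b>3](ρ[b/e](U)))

Subexpression sizes:
  U → 3
  ρ[b/e](U) → 3
  σ[b>3](ρ[b/e](U)) → 3
  σ[b<6](σ[b>3](ρ[b/e](U))) → 2

|E| = 2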